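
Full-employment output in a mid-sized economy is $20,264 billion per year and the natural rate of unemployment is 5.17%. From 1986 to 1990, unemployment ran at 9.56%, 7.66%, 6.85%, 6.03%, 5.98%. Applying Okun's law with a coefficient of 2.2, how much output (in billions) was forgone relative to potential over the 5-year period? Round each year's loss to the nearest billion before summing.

Year 1986: gap = -2.2 × (9.56 - 5.17) = -9.658%, loss ≈ 20264 × 9.658/100 ≈ 1957.
Year 1987: gap = -2.2 × (7.66 - 5.17) = -5.478%, loss ≈ 20264 × 5.478/100 ≈ 1110.
Year 1988: gap = -2.2 × (6.85 - 5.17) = -3.696%, loss ≈ 20264 × 3.696/100 ≈ 749.
Year 1989: gap = -2.2 × (6.03 - 5.17) = -1.892%, loss ≈ 20264 × 1.892/100 ≈ 383.
Year 1990: gap = -2.2 × (5.98 - 5.17) = -1.782%, loss ≈ 20264 × 1.782/100 ≈ 361.
Total lost output = 1957 + 1110 + 749 + 383 + 361 = 4560 billion.

$4,560 billion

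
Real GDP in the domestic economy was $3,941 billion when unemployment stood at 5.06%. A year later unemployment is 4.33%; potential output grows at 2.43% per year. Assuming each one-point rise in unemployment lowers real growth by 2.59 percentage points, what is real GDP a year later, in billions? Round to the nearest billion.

$4,111 billion

Δu = 4.33 - 5.06 = -0.73 points.
Okun's law (growth form): g_Y = g_Y* - β × Δu = 2.43 - 2.59 × (-0.73) = 2.43 + 1.8907 = 4.3207%.
Real GDP in the next year = 3941 × (1 + 4.3207/100) = 3941 × 1.043207 ≈ 4111 billion.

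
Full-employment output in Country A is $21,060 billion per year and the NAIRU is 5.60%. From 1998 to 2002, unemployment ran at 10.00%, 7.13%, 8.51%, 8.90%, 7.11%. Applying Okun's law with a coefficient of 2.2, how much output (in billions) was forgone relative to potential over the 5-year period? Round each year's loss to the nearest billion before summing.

Year 1998: gap = -2.2 × (10 - 5.6) = -9.68%, loss ≈ 21060 × 9.68/100 ≈ 2039.
Year 1999: gap = -2.2 × (7.13 - 5.6) = -3.366%, loss ≈ 21060 × 3.366/100 ≈ 709.
Year 2000: gap = -2.2 × (8.51 - 5.6) = -6.402%, loss ≈ 21060 × 6.402/100 ≈ 1348.
Year 2001: gap = -2.2 × (8.9 - 5.6) = -7.26%, loss ≈ 21060 × 7.26/100 ≈ 1529.
Year 2002: gap = -2.2 × (7.11 - 5.6) = -3.322%, loss ≈ 21060 × 3.322/100 ≈ 700.
Total lost output = 2039 + 709 + 1348 + 1529 + 700 = 6325 billion.

$6,325 billion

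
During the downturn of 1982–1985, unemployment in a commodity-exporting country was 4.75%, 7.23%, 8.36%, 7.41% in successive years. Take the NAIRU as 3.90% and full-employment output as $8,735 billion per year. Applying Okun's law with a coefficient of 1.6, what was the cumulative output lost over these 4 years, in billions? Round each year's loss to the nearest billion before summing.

$1,698 billion

Year 1982: gap = -1.6 × (4.75 - 3.9) = -1.36%, loss ≈ 8735 × 1.36/100 ≈ 119.
Year 1983: gap = -1.6 × (7.23 - 3.9) = -5.328%, loss ≈ 8735 × 5.328/100 ≈ 465.
Year 1984: gap = -1.6 × (8.36 - 3.9) = -7.136%, loss ≈ 8735 × 7.136/100 ≈ 623.
Year 1985: gap = -1.6 × (7.41 - 3.9) = -5.616%, loss ≈ 8735 × 5.616/100 ≈ 491.
Total lost output = 119 + 465 + 623 + 491 = 1698 billion.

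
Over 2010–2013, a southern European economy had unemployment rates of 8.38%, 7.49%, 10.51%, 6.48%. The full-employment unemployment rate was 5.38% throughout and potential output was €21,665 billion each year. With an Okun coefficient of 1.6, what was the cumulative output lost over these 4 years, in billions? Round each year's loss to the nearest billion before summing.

Year 2010: gap = -1.6 × (8.38 - 5.38) = -4.8%, loss ≈ 21665 × 4.8/100 ≈ 1040.
Year 2011: gap = -1.6 × (7.49 - 5.38) = -3.376%, loss ≈ 21665 × 3.376/100 ≈ 731.
Year 2012: gap = -1.6 × (10.51 - 5.38) = -8.208%, loss ≈ 21665 × 8.208/100 ≈ 1778.
Year 2013: gap = -1.6 × (6.48 - 5.38) = -1.76%, loss ≈ 21665 × 1.76/100 ≈ 381.
Total lost output = 1040 + 731 + 1778 + 381 = 3930 billion.

€3,930 billion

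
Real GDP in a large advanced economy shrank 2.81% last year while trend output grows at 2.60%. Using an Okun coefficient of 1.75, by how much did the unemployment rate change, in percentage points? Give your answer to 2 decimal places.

Growth-rate Okun's law: g_Y = g_Y* - β × Δu, so Δu = (g_Y* - g_Y)/β.
Δu = (2.6 + 2.81)/1.75 = 5.41/1.75 = 3.09 percentage points.

3.09 percentage points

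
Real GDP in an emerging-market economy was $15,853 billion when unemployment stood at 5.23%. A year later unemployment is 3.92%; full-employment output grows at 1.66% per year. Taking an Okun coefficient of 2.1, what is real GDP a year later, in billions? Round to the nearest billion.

$16,552 billion

Δu = 3.92 - 5.23 = -1.31 points.
Okun's law (growth form): g_Y = g_Y* - β × Δu = 1.66 - 2.1 × (-1.31) = 1.66 + 2.751 = 4.411%.
Real GDP in the next year = 15853 × (1 + 4.411/100) = 15853 × 1.04411 ≈ 16552 billion.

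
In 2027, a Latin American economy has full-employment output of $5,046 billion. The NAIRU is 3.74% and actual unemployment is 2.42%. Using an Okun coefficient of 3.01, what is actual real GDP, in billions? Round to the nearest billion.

$5,246 billion

Unemployment gap = 2.42 - 3.74 = -1.32 points, so the output gap is -3.01 × (-1.32) = 3.9732%.
Actual GDP = 5046 × (1 + 3.9732/100) = 5046 × 1.039732 ≈ 5246 billion.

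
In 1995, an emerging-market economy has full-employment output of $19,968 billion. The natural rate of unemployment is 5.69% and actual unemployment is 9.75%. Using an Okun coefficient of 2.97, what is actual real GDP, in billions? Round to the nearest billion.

$17,560 billion

Unemployment gap = 9.75 - 5.69 = 4.06 points, so the output gap is -2.97 × 4.06 = -12.0582%.
Actual GDP = 19968 × (1 - 12.0582/100) = 19968 × 0.879418 ≈ 17560 billion.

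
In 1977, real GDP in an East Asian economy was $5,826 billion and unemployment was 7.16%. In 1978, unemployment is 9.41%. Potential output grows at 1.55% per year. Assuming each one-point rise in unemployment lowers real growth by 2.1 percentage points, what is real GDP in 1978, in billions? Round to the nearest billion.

Δu = 9.41 - 7.16 = 2.25 points.
Okun's law (growth form): g_Y = g_Y* - β × Δu = 1.55 - 2.1 × (2.25) = 1.55 - 4.725 = -3.175%.
Real GDP in the next year = 5826 × (1 - 3.175/100) = 5826 × 0.96825 ≈ 5641 billion.

$5,641 billion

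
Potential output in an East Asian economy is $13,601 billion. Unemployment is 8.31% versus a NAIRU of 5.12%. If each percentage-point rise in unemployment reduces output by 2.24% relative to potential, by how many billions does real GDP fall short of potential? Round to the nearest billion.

$972 billion

Output gap = -2.24 × (8.31 - 5.12) = -2.24 × 3.19 = -7.1456%.
Actual GDP ≈ 13601 × 0.928544 ≈ 12629 billion, so the shortfall is 13601 - 12629 = 972 billion.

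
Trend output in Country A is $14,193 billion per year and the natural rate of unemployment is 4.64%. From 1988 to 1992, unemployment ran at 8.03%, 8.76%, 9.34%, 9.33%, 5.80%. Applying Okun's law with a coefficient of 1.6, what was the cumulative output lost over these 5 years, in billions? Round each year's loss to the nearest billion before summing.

Year 1988: gap = -1.6 × (8.03 - 4.64) = -5.424%, loss ≈ 14193 × 5.424/100 ≈ 770.
Year 1989: gap = -1.6 × (8.76 - 4.64) = -6.592%, loss ≈ 14193 × 6.592/100 ≈ 936.
Year 1990: gap = -1.6 × (9.34 - 4.64) = -7.52%, loss ≈ 14193 × 7.52/100 ≈ 1067.
Year 1991: gap = -1.6 × (9.33 - 4.64) = -7.504%, loss ≈ 14193 × 7.504/100 ≈ 1065.
Year 1992: gap = -1.6 × (5.8 - 4.64) = -1.856%, loss ≈ 14193 × 1.856/100 ≈ 263.
Total lost output = 770 + 936 + 1067 + 1065 + 263 = 4101 billion.

$4,101 billion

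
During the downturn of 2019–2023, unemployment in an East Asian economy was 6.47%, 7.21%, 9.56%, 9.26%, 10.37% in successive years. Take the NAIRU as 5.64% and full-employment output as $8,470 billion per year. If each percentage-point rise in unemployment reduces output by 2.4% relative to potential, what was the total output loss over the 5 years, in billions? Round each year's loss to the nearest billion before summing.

Year 2019: gap = -2.4 × (6.47 - 5.64) = -1.992%, loss ≈ 8470 × 1.992/100 ≈ 169.
Year 2020: gap = -2.4 × (7.21 - 5.64) = -3.768%, loss ≈ 8470 × 3.768/100 ≈ 319.
Year 2021: gap = -2.4 × (9.56 - 5.64) = -9.408%, loss ≈ 8470 × 9.408/100 ≈ 797.
Year 2022: gap = -2.4 × (9.26 - 5.64) = -8.688%, loss ≈ 8470 × 8.688/100 ≈ 736.
Year 2023: gap = -2.4 × (10.37 - 5.64) = -11.352%, loss ≈ 8470 × 11.352/100 ≈ 962.
Total lost output = 169 + 319 + 797 + 736 + 962 = 2983 billion.

$2,983 billion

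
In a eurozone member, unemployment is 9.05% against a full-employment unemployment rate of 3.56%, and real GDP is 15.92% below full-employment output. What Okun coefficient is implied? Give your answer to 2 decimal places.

Okun's law: output gap = -β × (u - u*).
-15.92 = -β × (9.05 - 3.56) = -β × 5.49, so β = 15.92/5.49 = 2.90.

β ≈ 2.90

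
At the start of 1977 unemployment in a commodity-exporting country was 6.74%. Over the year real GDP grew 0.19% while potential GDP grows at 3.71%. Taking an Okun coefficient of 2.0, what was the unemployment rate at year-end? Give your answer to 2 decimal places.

Growth-rate Okun's law: g_Y = g_Y* - β × Δu, so Δu = (g_Y* - g_Y)/β.
Δu = (3.71 - 0.19)/2.0 = 3.52/2.0 = 1.76 percentage points.
Year-end unemployment = 6.74 + 1.76 = 8.50%.

8.50%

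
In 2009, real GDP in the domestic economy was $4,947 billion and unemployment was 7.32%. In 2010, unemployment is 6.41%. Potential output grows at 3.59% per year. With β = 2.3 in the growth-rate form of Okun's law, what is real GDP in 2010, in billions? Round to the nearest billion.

Δu = 6.41 - 7.32 = -0.91 points.
Okun's law (growth form): g_Y = g_Y* - β × Δu = 3.59 - 2.3 × (-0.91) = 3.59 + 2.093 = 5.683%.
Real GDP in the next year = 4947 × (1 + 5.683/100) = 4947 × 1.05683 ≈ 5228 billion.

$5,228 billion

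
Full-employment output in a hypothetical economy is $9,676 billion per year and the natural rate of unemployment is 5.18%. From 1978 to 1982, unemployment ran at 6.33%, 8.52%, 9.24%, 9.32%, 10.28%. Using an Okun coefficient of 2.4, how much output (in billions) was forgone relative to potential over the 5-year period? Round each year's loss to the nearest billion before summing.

$4,131 billion

Year 1978: gap = -2.4 × (6.33 - 5.18) = -2.76%, loss ≈ 9676 × 2.76/100 ≈ 267.
Year 1979: gap = -2.4 × (8.52 - 5.18) = -8.016%, loss ≈ 9676 × 8.016/100 ≈ 776.
Year 1980: gap = -2.4 × (9.24 - 5.18) = -9.744%, loss ≈ 9676 × 9.744/100 ≈ 943.
Year 1981: gap = -2.4 × (9.32 - 5.18) = -9.936%, loss ≈ 9676 × 9.936/100 ≈ 961.
Year 1982: gap = -2.4 × (10.28 - 5.18) = -12.24%, loss ≈ 9676 × 12.24/100 ≈ 1184.
Total lost output = 267 + 776 + 943 + 961 + 1184 = 4131 billion.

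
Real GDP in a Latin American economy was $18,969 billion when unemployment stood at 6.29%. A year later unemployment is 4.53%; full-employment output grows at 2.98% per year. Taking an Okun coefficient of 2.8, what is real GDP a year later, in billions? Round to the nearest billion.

Δu = 4.53 - 6.29 = -1.76 points.
Okun's law (growth form): g_Y = g_Y* - β × Δu = 2.98 - 2.8 × (-1.76) = 2.98 + 4.928 = 7.908%.
Real GDP in the next year = 18969 × (1 + 7.908/100) = 18969 × 1.07908 ≈ 20469 billion.

$20,469 billion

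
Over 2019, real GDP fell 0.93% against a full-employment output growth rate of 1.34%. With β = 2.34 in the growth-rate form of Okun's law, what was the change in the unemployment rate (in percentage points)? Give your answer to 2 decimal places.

0.97 percentage points

Growth-rate Okun's law: g_Y = g_Y* - β × Δu, so Δu = (g_Y* - g_Y)/β.
Δu = (1.34 + 0.93)/2.34 = 2.27/2.34 = 0.97 percentage points.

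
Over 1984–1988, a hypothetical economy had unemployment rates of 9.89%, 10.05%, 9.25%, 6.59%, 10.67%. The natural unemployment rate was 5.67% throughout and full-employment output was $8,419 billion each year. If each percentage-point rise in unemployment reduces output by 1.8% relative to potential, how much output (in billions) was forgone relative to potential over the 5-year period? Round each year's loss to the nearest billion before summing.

Year 1984: gap = -1.8 × (9.89 - 5.67) = -7.596%, loss ≈ 8419 × 7.596/100 ≈ 640.
Year 1985: gap = -1.8 × (10.05 - 5.67) = -7.884%, loss ≈ 8419 × 7.884/100 ≈ 664.
Year 1986: gap = -1.8 × (9.25 - 5.67) = -6.444%, loss ≈ 8419 × 6.444/100 ≈ 543.
Year 1987: gap = -1.8 × (6.59 - 5.67) = -1.656%, loss ≈ 8419 × 1.656/100 ≈ 139.
Year 1988: gap = -1.8 × (10.67 - 5.67) = -9%, loss ≈ 8419 × 9/100 ≈ 758.
Total lost output = 640 + 664 + 543 + 139 + 758 = 2744 billion.

$2,744 billion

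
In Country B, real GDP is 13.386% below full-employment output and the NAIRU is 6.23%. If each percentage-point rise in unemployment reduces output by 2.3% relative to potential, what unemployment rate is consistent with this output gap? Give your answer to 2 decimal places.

From Okun's law, u - u* = -(output gap)/β = -(-13.386)/2.3 = 5.82 points.
So u = 6.23 + 5.82 = 12.05%.

12.05%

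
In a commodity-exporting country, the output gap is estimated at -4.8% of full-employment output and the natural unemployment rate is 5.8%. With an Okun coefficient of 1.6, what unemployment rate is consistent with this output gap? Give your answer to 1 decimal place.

8.8%

From Okun's law, u - u* = -(output gap)/β = -(-4.8)/1.6 = 3 points.
So u = 5.8 + 3 = 8.8%.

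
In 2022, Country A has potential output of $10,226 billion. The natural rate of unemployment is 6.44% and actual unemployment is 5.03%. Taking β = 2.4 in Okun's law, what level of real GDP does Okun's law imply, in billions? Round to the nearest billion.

Unemployment gap = 5.03 - 6.44 = -1.41 points, so the output gap is -2.4 × (-1.41) = 3.384%.
Actual GDP = 10226 × (1 + 3.384/100) = 10226 × 1.03384 ≈ 10572 billion.

$10,572 billion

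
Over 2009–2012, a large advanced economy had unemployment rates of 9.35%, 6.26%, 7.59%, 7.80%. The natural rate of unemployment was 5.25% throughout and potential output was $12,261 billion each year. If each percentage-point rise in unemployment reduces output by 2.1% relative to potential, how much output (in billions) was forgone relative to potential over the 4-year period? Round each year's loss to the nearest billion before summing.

$2,576 billion

Year 2009: gap = -2.1 × (9.35 - 5.25) = -8.61%, loss ≈ 12261 × 8.61/100 ≈ 1056.
Year 2010: gap = -2.1 × (6.26 - 5.25) = -2.121%, loss ≈ 12261 × 2.121/100 ≈ 260.
Year 2011: gap = -2.1 × (7.59 - 5.25) = -4.914%, loss ≈ 12261 × 4.914/100 ≈ 603.
Year 2012: gap = -2.1 × (7.8 - 5.25) = -5.355%, loss ≈ 12261 × 5.355/100 ≈ 657.
Total lost output = 1056 + 260 + 603 + 657 = 2576 billion.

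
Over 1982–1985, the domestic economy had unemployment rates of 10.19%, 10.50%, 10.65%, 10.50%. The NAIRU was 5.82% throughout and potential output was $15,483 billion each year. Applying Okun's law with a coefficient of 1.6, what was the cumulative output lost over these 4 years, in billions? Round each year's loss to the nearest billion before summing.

Year 1982: gap = -1.6 × (10.19 - 5.82) = -6.992%, loss ≈ 15483 × 6.992/100 ≈ 1083.
Year 1983: gap = -1.6 × (10.5 - 5.82) = -7.488%, loss ≈ 15483 × 7.488/100 ≈ 1159.
Year 1984: gap = -1.6 × (10.65 - 5.82) = -7.728%, loss ≈ 15483 × 7.728/100 ≈ 1197.
Year 1985: gap = -1.6 × (10.5 - 5.82) = -7.488%, loss ≈ 15483 × 7.488/100 ≈ 1159.
Total lost output = 1083 + 1159 + 1197 + 1159 = 4598 billion.

$4,598 billion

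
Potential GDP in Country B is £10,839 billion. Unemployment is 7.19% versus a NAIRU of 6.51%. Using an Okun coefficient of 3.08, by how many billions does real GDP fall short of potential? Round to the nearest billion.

£227 billion

Output gap = -3.08 × (7.19 - 6.51) = -3.08 × 0.68 = -2.0944%.
Actual GDP ≈ 10839 × 0.979056 ≈ 10612 billion, so the shortfall is 10839 - 10612 = 227 billion.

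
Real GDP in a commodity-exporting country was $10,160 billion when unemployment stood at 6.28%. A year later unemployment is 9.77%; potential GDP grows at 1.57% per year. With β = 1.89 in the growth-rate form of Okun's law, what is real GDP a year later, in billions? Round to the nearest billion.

Δu = 9.77 - 6.28 = 3.49 points.
Okun's law (growth form): g_Y = g_Y* - β × Δu = 1.57 - 1.89 × (3.49) = 1.57 - 6.5961 = -5.0261%.
Real GDP in the next year = 10160 × (1 - 5.0261/100) = 10160 × 0.949739 ≈ 9649 billion.

$9,649 billion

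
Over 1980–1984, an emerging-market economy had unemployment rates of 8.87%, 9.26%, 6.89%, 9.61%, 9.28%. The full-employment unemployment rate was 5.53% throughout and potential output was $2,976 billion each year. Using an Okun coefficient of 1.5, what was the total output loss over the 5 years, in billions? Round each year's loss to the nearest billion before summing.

Year 1980: gap = -1.5 × (8.87 - 5.53) = -5.01%, loss ≈ 2976 × 5.01/100 ≈ 149.
Year 1981: gap = -1.5 × (9.26 - 5.53) = -5.595%, loss ≈ 2976 × 5.595/100 ≈ 167.
Year 1982: gap = -1.5 × (6.89 - 5.53) = -2.04%, loss ≈ 2976 × 2.04/100 ≈ 61.
Year 1983: gap = -1.5 × (9.61 - 5.53) = -6.12%, loss ≈ 2976 × 6.12/100 ≈ 182.
Year 1984: gap = -1.5 × (9.28 - 5.53) = -5.625%, loss ≈ 2976 × 5.625/100 ≈ 167.
Total lost output = 149 + 167 + 61 + 182 + 167 = 726 billion.

$726 billion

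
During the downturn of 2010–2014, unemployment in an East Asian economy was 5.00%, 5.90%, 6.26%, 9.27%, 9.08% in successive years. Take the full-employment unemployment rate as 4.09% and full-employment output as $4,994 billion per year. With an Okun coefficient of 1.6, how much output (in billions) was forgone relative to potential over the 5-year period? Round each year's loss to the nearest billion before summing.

Year 2010: gap = -1.6 × (5 - 4.09) = -1.456%, loss ≈ 4994 × 1.456/100 ≈ 73.
Year 2011: gap = -1.6 × (5.9 - 4.09) = -2.896%, loss ≈ 4994 × 2.896/100 ≈ 145.
Year 2012: gap = -1.6 × (6.26 - 4.09) = -3.472%, loss ≈ 4994 × 3.472/100 ≈ 173.
Year 2013: gap = -1.6 × (9.27 - 4.09) = -8.288%, loss ≈ 4994 × 8.288/100 ≈ 414.
Year 2014: gap = -1.6 × (9.08 - 4.09) = -7.984%, loss ≈ 4994 × 7.984/100 ≈ 399.
Total lost output = 73 + 145 + 173 + 414 + 399 = 1204 billion.

$1,204 billion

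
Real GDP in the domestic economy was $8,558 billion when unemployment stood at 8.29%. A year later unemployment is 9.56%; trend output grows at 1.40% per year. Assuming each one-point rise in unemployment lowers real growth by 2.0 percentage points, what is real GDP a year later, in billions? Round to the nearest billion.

$8,460 billion

Δu = 9.56 - 8.29 = 1.27 points.
Okun's law (growth form): g_Y = g_Y* - β × Δu = 1.40 - 2.0 × (1.27) = 1.4 - 2.54 = -1.14%.
Real GDP in the next year = 8558 × (1 - 1.14/100) = 8558 × 0.9886 ≈ 8460 billion.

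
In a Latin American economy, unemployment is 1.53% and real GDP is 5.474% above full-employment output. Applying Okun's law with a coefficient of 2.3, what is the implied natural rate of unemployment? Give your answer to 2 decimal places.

3.91%

From Okun's law, u - u* = -(output gap)/β = -(5.474)/2.3 = -2.38 points.
So u* = 1.53 + 2.38 = 3.91%.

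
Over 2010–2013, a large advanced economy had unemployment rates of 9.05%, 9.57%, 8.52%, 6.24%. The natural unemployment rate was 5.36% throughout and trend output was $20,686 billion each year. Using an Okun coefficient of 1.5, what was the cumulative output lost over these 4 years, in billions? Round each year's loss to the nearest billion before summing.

Year 2010: gap = -1.5 × (9.05 - 5.36) = -5.535%, loss ≈ 20686 × 5.535/100 ≈ 1145.
Year 2011: gap = -1.5 × (9.57 - 5.36) = -6.315%, loss ≈ 20686 × 6.315/100 ≈ 1306.
Year 2012: gap = -1.5 × (8.52 - 5.36) = -4.74%, loss ≈ 20686 × 4.74/100 ≈ 981.
Year 2013: gap = -1.5 × (6.24 - 5.36) = -1.32%, loss ≈ 20686 × 1.32/100 ≈ 273.
Total lost output = 1145 + 1306 + 981 + 273 = 3705 billion.

$3,705 billion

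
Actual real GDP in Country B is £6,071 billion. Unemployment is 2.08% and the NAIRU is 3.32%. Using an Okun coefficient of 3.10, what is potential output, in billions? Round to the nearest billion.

£5,846 billion

Unemployment gap = 2.08 - 3.32 = -1.24 points, so output gap = -3.1 × (-1.24) = 3.844%.
Since Y = Y* × (1 + gap/100), Y* = 6071/1.03844 ≈ 5846 billion.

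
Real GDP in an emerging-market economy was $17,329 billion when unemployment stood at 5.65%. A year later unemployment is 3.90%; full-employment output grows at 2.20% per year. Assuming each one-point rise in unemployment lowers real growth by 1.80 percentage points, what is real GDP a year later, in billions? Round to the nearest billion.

$18,256 billion

Δu = 3.9 - 5.65 = -1.75 points.
Okun's law (growth form): g_Y = g_Y* - β × Δu = 2.20 - 1.80 × (-1.75) = 2.2 + 3.15 = 5.35%.
Real GDP in the next year = 17329 × (1 + 5.35/100) = 17329 × 1.0535 ≈ 18256 billion.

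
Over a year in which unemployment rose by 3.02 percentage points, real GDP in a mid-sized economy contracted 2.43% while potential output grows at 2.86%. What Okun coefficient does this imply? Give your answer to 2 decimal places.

Growth form: g_Y = g_Y* - β × Δu, so β = (g_Y* - g_Y)/Δu.
β = (2.86 + 2.43)/3.02 = 5.29/3.02 = 1.75.

β ≈ 1.75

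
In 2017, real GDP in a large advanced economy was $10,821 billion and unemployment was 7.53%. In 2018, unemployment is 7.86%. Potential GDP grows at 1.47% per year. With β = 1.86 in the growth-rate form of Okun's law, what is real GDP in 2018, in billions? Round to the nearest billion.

$10,914 billion

Δu = 7.86 - 7.53 = 0.33 points.
Okun's law (growth form): g_Y = g_Y* - β × Δu = 1.47 - 1.86 × (0.33) = 1.47 - 0.6138 = 0.8562%.
Real GDP in the next year = 10821 × (1 + 0.8562/100) = 10821 × 1.008562 ≈ 10914 billion.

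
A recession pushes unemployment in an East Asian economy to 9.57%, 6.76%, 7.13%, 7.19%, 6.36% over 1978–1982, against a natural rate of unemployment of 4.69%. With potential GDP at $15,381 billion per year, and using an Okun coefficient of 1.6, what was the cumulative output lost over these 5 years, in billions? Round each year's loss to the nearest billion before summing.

$3,336 billion

Year 1978: gap = -1.6 × (9.57 - 4.69) = -7.808%, loss ≈ 15381 × 7.808/100 ≈ 1201.
Year 1979: gap = -1.6 × (6.76 - 4.69) = -3.312%, loss ≈ 15381 × 3.312/100 ≈ 509.
Year 1980: gap = -1.6 × (7.13 - 4.69) = -3.904%, loss ≈ 15381 × 3.904/100 ≈ 600.
Year 1981: gap = -1.6 × (7.19 - 4.69) = -4%, loss ≈ 15381 × 4/100 ≈ 615.
Year 1982: gap = -1.6 × (6.36 - 4.69) = -2.672%, loss ≈ 15381 × 2.672/100 ≈ 411.
Total lost output = 1201 + 509 + 600 + 615 + 411 = 3336 billion.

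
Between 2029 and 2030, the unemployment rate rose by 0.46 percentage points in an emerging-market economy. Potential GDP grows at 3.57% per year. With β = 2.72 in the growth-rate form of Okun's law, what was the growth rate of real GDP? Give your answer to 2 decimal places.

2.32%

Growth-rate Okun's law: g_Y = g_Y* - β × Δu.
g_Y = 3.57 - 2.72 × (0.46) = 3.57 - 1.2512 = 2.3188%, i.e. 2.32% to 2 d.p.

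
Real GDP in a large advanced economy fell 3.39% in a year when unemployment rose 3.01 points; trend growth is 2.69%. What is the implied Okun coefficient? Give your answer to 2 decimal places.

Growth form: g_Y = g_Y* - β × Δu, so β = (g_Y* - g_Y)/Δu.
β = (2.69 + 3.39)/3.01 = 6.08/3.01 = 2.02.

β ≈ 2.02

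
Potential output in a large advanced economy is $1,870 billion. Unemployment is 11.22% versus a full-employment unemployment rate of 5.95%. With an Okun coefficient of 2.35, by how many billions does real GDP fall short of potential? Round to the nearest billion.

$232 billion

Output gap = -2.35 × (11.22 - 5.95) = -2.35 × 5.27 = -12.3845%.
Actual GDP ≈ 1870 × 0.876155 ≈ 1638 billion, so the shortfall is 1870 - 1638 = 232 billion.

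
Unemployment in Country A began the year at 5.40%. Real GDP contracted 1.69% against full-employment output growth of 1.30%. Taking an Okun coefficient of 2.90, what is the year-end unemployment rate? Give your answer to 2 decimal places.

6.43%

Growth-rate Okun's law: g_Y = g_Y* - β × Δu, so Δu = (g_Y* - g_Y)/β.
Δu = (1.3 + 1.69)/2.90 = 2.99/2.90 = 1.03 percentage points.
Year-end unemployment = 5.4 + 1.03 = 6.43%.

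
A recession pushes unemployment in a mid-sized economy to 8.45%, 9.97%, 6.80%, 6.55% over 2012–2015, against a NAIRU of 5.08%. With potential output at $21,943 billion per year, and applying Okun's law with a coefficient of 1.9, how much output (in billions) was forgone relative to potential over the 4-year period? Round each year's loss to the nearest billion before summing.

Year 2012: gap = -1.9 × (8.45 - 5.08) = -6.403%, loss ≈ 21943 × 6.403/100 ≈ 1405.
Year 2013: gap = -1.9 × (9.97 - 5.08) = -9.291%, loss ≈ 21943 × 9.291/100 ≈ 2039.
Year 2014: gap = -1.9 × (6.8 - 5.08) = -3.268%, loss ≈ 21943 × 3.268/100 ≈ 717.
Year 2015: gap = -1.9 × (6.55 - 5.08) = -2.793%, loss ≈ 21943 × 2.793/100 ≈ 613.
Total lost output = 1405 + 2039 + 717 + 613 = 4774 billion.

$4,774 billion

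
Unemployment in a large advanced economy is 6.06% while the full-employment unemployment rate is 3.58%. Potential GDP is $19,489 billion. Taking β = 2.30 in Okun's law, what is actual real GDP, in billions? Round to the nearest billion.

Unemployment gap = 6.06 - 3.58 = 2.48 points, so the output gap is -2.3 × 2.48 = -5.704%.
Actual GDP = 19489 × (1 - 5.704/100) = 19489 × 0.94296 ≈ 18377 billion.

$18,377 billion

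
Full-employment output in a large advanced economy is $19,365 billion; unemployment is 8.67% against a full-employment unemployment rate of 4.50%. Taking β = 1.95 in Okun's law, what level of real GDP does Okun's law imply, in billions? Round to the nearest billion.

Unemployment gap = 8.67 - 4.5 = 4.17 points, so the output gap is -1.95 × 4.17 = -8.1315%.
Actual GDP = 19365 × (1 - 8.1315/100) = 19365 × 0.918685 ≈ 17790 billion.

$17,790 billion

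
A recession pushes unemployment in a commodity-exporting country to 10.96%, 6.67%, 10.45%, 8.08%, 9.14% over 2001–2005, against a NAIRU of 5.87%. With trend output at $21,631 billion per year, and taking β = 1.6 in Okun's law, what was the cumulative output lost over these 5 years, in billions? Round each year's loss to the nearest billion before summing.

Year 2001: gap = -1.6 × (10.96 - 5.87) = -8.144%, loss ≈ 21631 × 8.144/100 ≈ 1762.
Year 2002: gap = -1.6 × (6.67 - 5.87) = -1.28%, loss ≈ 21631 × 1.28/100 ≈ 277.
Year 2003: gap = -1.6 × (10.45 - 5.87) = -7.328%, loss ≈ 21631 × 7.328/100 ≈ 1585.
Year 2004: gap = -1.6 × (8.08 - 5.87) = -3.536%, loss ≈ 21631 × 3.536/100 ≈ 765.
Year 2005: gap = -1.6 × (9.14 - 5.87) = -5.232%, loss ≈ 21631 × 5.232/100 ≈ 1132.
Total lost output = 1762 + 277 + 1585 + 765 + 1132 = 5521 billion.

$5,521 billion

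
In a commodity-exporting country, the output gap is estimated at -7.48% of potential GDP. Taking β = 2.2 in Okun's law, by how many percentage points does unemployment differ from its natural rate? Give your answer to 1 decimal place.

3.4 percentage points

Okun's law: output gap = -β × (u - u*), so u - u* = -(output gap)/β.
u - u* = -(-7.48)/2.2 = 3.4 percentage points.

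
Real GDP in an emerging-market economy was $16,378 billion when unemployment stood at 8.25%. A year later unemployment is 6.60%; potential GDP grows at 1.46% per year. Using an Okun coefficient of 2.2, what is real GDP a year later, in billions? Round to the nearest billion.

$17,212 billion

Δu = 6.6 - 8.25 = -1.65 points.
Okun's law (growth form): g_Y = g_Y* - β × Δu = 1.46 - 2.2 × (-1.65) = 1.46 + 3.63 = 5.09%.
Real GDP in the next year = 16378 × (1 + 5.09/100) = 16378 × 1.0509 ≈ 17212 billion.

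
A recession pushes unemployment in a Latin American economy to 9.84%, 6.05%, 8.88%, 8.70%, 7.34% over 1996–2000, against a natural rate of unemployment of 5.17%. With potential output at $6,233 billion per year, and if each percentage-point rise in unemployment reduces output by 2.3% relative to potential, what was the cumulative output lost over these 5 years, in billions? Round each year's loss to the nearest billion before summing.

Year 1996: gap = -2.3 × (9.84 - 5.17) = -10.741%, loss ≈ 6233 × 10.741/100 ≈ 669.
Year 1997: gap = -2.3 × (6.05 - 5.17) = -2.024%, loss ≈ 6233 × 2.024/100 ≈ 126.
Year 1998: gap = -2.3 × (8.88 - 5.17) = -8.533%, loss ≈ 6233 × 8.533/100 ≈ 532.
Year 1999: gap = -2.3 × (8.7 - 5.17) = -8.119%, loss ≈ 6233 × 8.119/100 ≈ 506.
Year 2000: gap = -2.3 × (7.34 - 5.17) = -4.991%, loss ≈ 6233 × 4.991/100 ≈ 311.
Total lost output = 669 + 126 + 532 + 506 + 311 = 2144 billion.

$2,144 billion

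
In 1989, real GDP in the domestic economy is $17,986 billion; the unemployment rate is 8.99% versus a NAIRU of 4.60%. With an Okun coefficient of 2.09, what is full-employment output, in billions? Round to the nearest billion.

Unemployment gap = 8.99 - 4.6 = 4.39 points, so output gap = -2.09 × 4.39 = -9.1751%.
Since Y = Y* × (1 + gap/100), Y* = 17986/0.908249 ≈ 19803 billion.

$19,803 billion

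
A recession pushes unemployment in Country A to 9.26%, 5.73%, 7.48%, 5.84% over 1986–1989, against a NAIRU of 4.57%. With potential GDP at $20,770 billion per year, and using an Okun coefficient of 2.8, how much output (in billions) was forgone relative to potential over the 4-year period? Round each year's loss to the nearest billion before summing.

$5,834 billion

Year 1986: gap = -2.8 × (9.26 - 4.57) = -13.132%, loss ≈ 20770 × 13.132/100 ≈ 2728.
Year 1987: gap = -2.8 × (5.73 - 4.57) = -3.248%, loss ≈ 20770 × 3.248/100 ≈ 675.
Year 1988: gap = -2.8 × (7.48 - 4.57) = -8.148%, loss ≈ 20770 × 8.148/100 ≈ 1692.
Year 1989: gap = -2.8 × (5.84 - 4.57) = -3.556%, loss ≈ 20770 × 3.556/100 ≈ 739.
Total lost output = 2728 + 675 + 1692 + 739 = 5834 billion.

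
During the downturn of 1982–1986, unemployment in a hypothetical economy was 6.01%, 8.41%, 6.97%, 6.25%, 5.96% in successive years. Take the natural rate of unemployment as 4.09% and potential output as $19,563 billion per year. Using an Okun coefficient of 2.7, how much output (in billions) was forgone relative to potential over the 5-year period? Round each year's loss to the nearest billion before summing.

$6,946 billion

Year 1982: gap = -2.7 × (6.01 - 4.09) = -5.184%, loss ≈ 19563 × 5.184/100 ≈ 1014.
Year 1983: gap = -2.7 × (8.41 - 4.09) = -11.664%, loss ≈ 19563 × 11.664/100 ≈ 2282.
Year 1984: gap = -2.7 × (6.97 - 4.09) = -7.776%, loss ≈ 19563 × 7.776/100 ≈ 1521.
Year 1985: gap = -2.7 × (6.25 - 4.09) = -5.832%, loss ≈ 19563 × 5.832/100 ≈ 1141.
Year 1986: gap = -2.7 × (5.96 - 4.09) = -5.049%, loss ≈ 19563 × 5.049/100 ≈ 988.
Total lost output = 1014 + 2282 + 1521 + 1141 + 988 = 6946 billion.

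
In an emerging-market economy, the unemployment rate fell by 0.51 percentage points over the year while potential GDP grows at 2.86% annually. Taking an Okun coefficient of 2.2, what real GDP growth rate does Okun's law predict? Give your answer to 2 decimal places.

Growth-rate Okun's law: g_Y = g_Y* - β × Δu.
g_Y = 2.86 - 2.2 × (-0.51) = 2.86 + 1.122 = 3.982%, i.e. 3.98% to 2 d.p.

3.98%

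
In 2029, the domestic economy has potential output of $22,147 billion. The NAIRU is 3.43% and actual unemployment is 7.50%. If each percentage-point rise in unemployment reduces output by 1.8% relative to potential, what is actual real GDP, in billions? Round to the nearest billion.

Unemployment gap = 7.5 - 3.43 = 4.07 points, so the output gap is -1.8 × 4.07 = -7.326%.
Actual GDP = 22147 × (1 - 7.326/100) = 22147 × 0.92674 ≈ 20525 billion.

$20,525 billion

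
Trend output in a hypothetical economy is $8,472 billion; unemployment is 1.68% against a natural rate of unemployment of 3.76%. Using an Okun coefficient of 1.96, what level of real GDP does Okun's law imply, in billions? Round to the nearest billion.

Unemployment gap = 1.68 - 3.76 = -2.08 points, so the output gap is -1.96 × (-2.08) = 4.0768%.
Actual GDP = 8472 × (1 + 4.0768/100) = 8472 × 1.040768 ≈ 8817 billion.

$8,817 billion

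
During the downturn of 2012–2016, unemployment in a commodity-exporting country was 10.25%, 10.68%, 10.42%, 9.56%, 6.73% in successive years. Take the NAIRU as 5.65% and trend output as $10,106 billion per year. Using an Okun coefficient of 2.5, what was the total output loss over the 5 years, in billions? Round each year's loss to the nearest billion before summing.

$4,899 billion

Year 2012: gap = -2.5 × (10.25 - 5.65) = -11.5%, loss ≈ 10106 × 11.5/100 ≈ 1162.
Year 2013: gap = -2.5 × (10.68 - 5.65) = -12.575%, loss ≈ 10106 × 12.575/100 ≈ 1271.
Year 2014: gap = -2.5 × (10.42 - 5.65) = -11.925%, loss ≈ 10106 × 11.925/100 ≈ 1205.
Year 2015: gap = -2.5 × (9.56 - 5.65) = -9.775%, loss ≈ 10106 × 9.775/100 ≈ 988.
Year 2016: gap = -2.5 × (6.73 - 5.65) = -2.7%, loss ≈ 10106 × 2.7/100 ≈ 273.
Total lost output = 1162 + 1271 + 1205 + 988 + 273 = 4899 billion.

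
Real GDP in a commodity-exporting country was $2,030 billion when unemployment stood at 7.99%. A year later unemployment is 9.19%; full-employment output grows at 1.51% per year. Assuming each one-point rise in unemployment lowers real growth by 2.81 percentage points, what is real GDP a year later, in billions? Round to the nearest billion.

Δu = 9.19 - 7.99 = 1.2 points.
Okun's law (growth form): g_Y = g_Y* - β × Δu = 1.51 - 2.81 × (1.20) = 1.51 - 3.372 = -1.862%.
Real GDP in the next year = 2030 × (1 - 1.862/100) = 2030 × 0.98138 ≈ 1992 billion.

$1,992 billion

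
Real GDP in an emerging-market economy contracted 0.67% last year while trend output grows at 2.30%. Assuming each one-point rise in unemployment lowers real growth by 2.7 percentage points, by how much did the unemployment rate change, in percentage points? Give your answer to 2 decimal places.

1.10 percentage points

Growth-rate Okun's law: g_Y = g_Y* - β × Δu, so Δu = (g_Y* - g_Y)/β.
Δu = (2.3 + 0.67)/2.7 = 2.97/2.7 = 1.10 percentage points.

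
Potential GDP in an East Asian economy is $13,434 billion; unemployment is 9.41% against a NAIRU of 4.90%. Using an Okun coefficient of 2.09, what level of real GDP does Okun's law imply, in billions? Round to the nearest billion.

$12,168 billion

Unemployment gap = 9.41 - 4.9 = 4.51 points, so the output gap is -2.09 × 4.51 = -9.4259%.
Actual GDP = 13434 × (1 - 9.4259/100) = 13434 × 0.905741 ≈ 12168 billion.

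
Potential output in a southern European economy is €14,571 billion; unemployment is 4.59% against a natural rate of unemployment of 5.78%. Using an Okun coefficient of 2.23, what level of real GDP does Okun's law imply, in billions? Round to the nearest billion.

Unemployment gap = 4.59 - 5.78 = -1.19 points, so the output gap is -2.23 × (-1.19) = 2.6537%.
Actual GDP = 14571 × (1 + 2.6537/100) = 14571 × 1.026537 ≈ 14958 billion.

€14,958 billion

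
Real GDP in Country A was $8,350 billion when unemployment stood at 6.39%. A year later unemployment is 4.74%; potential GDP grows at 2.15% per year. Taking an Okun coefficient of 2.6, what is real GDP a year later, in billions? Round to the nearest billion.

Δu = 4.74 - 6.39 = -1.65 points.
Okun's law (growth form): g_Y = g_Y* - β × Δu = 2.15 - 2.6 × (-1.65) = 2.15 + 4.29 = 6.44%.
Real GDP in the next year = 8350 × (1 + 6.44/100) = 8350 × 1.0644 ≈ 8888 billion.

$8,888 billion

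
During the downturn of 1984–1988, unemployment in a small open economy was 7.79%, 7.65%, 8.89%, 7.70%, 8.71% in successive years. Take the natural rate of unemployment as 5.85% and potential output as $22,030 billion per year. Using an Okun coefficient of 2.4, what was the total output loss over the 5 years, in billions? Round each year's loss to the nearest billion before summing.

Year 1984: gap = -2.4 × (7.79 - 5.85) = -4.656%, loss ≈ 22030 × 4.656/100 ≈ 1026.
Year 1985: gap = -2.4 × (7.65 - 5.85) = -4.32%, loss ≈ 22030 × 4.32/100 ≈ 952.
Year 1986: gap = -2.4 × (8.89 - 5.85) = -7.296%, loss ≈ 22030 × 7.296/100 ≈ 1607.
Year 1987: gap = -2.4 × (7.7 - 5.85) = -4.44%, loss ≈ 22030 × 4.44/100 ≈ 978.
Year 1988: gap = -2.4 × (8.71 - 5.85) = -6.864%, loss ≈ 22030 × 6.864/100 ≈ 1512.
Total lost output = 1026 + 952 + 1607 + 978 + 1512 = 6075 billion.

$6,075 billion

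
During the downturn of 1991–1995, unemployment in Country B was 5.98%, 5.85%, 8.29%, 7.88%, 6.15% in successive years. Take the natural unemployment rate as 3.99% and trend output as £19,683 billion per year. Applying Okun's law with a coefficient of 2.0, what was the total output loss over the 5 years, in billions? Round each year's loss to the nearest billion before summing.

Year 1991: gap = -2.0 × (5.98 - 3.99) = -3.98%, loss ≈ 19683 × 3.98/100 ≈ 783.
Year 1992: gap = -2.0 × (5.85 - 3.99) = -3.72%, loss ≈ 19683 × 3.72/100 ≈ 732.
Year 1993: gap = -2.0 × (8.29 - 3.99) = -8.6%, loss ≈ 19683 × 8.6/100 ≈ 1693.
Year 1994: gap = -2.0 × (7.88 - 3.99) = -7.78%, loss ≈ 19683 × 7.78/100 ≈ 1531.
Year 1995: gap = -2.0 × (6.15 - 3.99) = -4.32%, loss ≈ 19683 × 4.32/100 ≈ 850.
Total lost output = 783 + 732 + 1693 + 1531 + 850 = 5589 billion.

£5,589 billion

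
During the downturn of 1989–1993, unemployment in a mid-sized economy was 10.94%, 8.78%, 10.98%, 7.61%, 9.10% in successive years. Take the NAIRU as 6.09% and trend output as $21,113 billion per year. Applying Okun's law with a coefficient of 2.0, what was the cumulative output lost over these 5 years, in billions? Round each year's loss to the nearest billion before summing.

$7,162 billion

Year 1989: gap = -2.0 × (10.94 - 6.09) = -9.7%, loss ≈ 21113 × 9.7/100 ≈ 2048.
Year 1990: gap = -2.0 × (8.78 - 6.09) = -5.38%, loss ≈ 21113 × 5.38/100 ≈ 1136.
Year 1991: gap = -2.0 × (10.98 - 6.09) = -9.78%, loss ≈ 21113 × 9.78/100 ≈ 2065.
Year 1992: gap = -2.0 × (7.61 - 6.09) = -3.04%, loss ≈ 21113 × 3.04/100 ≈ 642.
Year 1993: gap = -2.0 × (9.1 - 6.09) = -6.02%, loss ≈ 21113 × 6.02/100 ≈ 1271.
Total lost output = 2048 + 1136 + 2065 + 642 + 1271 = 7162 billion.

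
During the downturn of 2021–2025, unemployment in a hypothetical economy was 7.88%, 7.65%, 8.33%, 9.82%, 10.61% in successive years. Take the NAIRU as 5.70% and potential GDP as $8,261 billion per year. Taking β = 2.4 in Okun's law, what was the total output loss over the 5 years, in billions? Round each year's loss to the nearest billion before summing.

$3,130 billion

Year 2021: gap = -2.4 × (7.88 - 5.7) = -5.232%, loss ≈ 8261 × 5.232/100 ≈ 432.
Year 2022: gap = -2.4 × (7.65 - 5.7) = -4.68%, loss ≈ 8261 × 4.68/100 ≈ 387.
Year 2023: gap = -2.4 × (8.33 - 5.7) = -6.312%, loss ≈ 8261 × 6.312/100 ≈ 521.
Year 2024: gap = -2.4 × (9.82 - 5.7) = -9.888%, loss ≈ 8261 × 9.888/100 ≈ 817.
Year 2025: gap = -2.4 × (10.61 - 5.7) = -11.784%, loss ≈ 8261 × 11.784/100 ≈ 973.
Total lost output = 432 + 387 + 521 + 817 + 973 = 3130 billion.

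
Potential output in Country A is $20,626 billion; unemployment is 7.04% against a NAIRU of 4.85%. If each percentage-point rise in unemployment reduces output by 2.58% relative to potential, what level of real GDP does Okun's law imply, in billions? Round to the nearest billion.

$19,461 billion

Unemployment gap = 7.04 - 4.85 = 2.19 points, so the output gap is -2.58 × 2.19 = -5.6502%.
Actual GDP = 20626 × (1 - 5.6502/100) = 20626 × 0.943498 ≈ 19461 billion.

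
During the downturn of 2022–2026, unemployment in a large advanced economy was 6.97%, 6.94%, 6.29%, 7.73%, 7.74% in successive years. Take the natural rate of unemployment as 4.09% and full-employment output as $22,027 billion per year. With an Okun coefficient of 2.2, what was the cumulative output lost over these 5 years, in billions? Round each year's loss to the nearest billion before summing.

Year 2022: gap = -2.2 × (6.97 - 4.09) = -6.336%, loss ≈ 22027 × 6.336/100 ≈ 1396.
Year 2023: gap = -2.2 × (6.94 - 4.09) = -6.27%, loss ≈ 22027 × 6.27/100 ≈ 1381.
Year 2024: gap = -2.2 × (6.29 - 4.09) = -4.84%, loss ≈ 22027 × 4.84/100 ≈ 1066.
Year 2025: gap = -2.2 × (7.73 - 4.09) = -8.008%, loss ≈ 22027 × 8.008/100 ≈ 1764.
Year 2026: gap = -2.2 × (7.74 - 4.09) = -8.03%, loss ≈ 22027 × 8.03/100 ≈ 1769.
Total lost output = 1396 + 1381 + 1066 + 1764 + 1769 = 7376 billion.

$7,376 billion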